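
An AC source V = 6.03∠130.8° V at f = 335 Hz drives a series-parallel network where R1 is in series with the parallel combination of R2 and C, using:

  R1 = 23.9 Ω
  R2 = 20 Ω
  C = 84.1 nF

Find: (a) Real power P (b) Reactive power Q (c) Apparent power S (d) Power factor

Step 1 — Angular frequency: ω = 2π·f = 2π·335 = 2105 rad/s.
Step 2 — Component impedances:
  R1: Z = R = 23.9 Ω
  R2: Z = R = 20 Ω
  C: Z = 1/(jωC) = -j/(ω·C) = 0 - j5649 Ω
Step 3 — Parallel branch: R2 || C = 1/(1/R2 + 1/C) = 20 - j0.07081 Ω.
Step 4 — Series with R1: Z_total = R1 + (R2 || C) = 43.9 - j0.07081 Ω = 43.9∠-0.1° Ω.
Step 5 — Source phasor: V = 6.03∠130.8° V = -3.94 + j4.565 V.
Step 6 — Current: I = V / Z = -0.08992 + j0.1038 A = 0.1374∠130.9° A.
Step 7 — Complex power: S = V·I* = 0.8283 - j0.001336 VA.
Step 8 — Real power: P = Re(S) = 0.8283 W.
Step 9 — Reactive power: Q = Im(S) = -0.001336 VAR.
Step 10 — Apparent power: |S| = 0.8283 VA.
Step 11 — Power factor: PF = P/|S| = 1 (leading).

(a) P = 0.8283 W  (b) Q = -0.001336 VAR  (c) S = 0.8283 VA  (d) PF = 1 (leading)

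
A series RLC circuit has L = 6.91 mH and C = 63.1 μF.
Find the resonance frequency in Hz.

Step 1 — Resonance condition Im(Z)=0 gives ω₀ = 1/√(LC).
Step 2 — ω₀ = 1/√(0.00691·6.31e-05) = 1514 rad/s.
Step 3 — f₀ = ω₀/(2π) = 241 Hz.

f₀ = 241 Hz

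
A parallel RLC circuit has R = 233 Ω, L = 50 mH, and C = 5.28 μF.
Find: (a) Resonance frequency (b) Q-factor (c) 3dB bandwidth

Step 1 — Resonance: ω₀ = 1/√(LC) = 1/√(0.05·5.28e-06) = 1946 rad/s.
Step 2 — f₀ = ω₀/(2π) = 309.8 Hz.
Step 3 — Parallel Q: Q = R/(ω₀L) = 233/(1946·0.05) = 2.394.
Step 4 — Bandwidth: Δω = ω₀/Q = 812.8 rad/s; BW = Δω/(2π) = 129.4 Hz.

(a) f₀ = 309.8 Hz  (b) Q = 2.394  (c) BW = 129.4 Hz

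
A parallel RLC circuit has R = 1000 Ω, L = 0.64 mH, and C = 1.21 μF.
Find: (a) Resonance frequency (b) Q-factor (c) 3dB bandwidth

Step 1 — Resonance: ω₀ = 1/√(LC) = 1/√(0.00064·1.21e-06) = 3.593e+04 rad/s.
Step 2 — f₀ = ω₀/(2π) = 5719 Hz.
Step 3 — Parallel Q: Q = R/(ω₀L) = 1000/(3.593e+04·0.00064) = 43.48.
Step 4 — Bandwidth: Δω = ω₀/Q = 826.4 rad/s; BW = Δω/(2π) = 131.5 Hz.

(a) f₀ = 5719 Hz  (b) Q = 43.48  (c) BW = 131.5 Hz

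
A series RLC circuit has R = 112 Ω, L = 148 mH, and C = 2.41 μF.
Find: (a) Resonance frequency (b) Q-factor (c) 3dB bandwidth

Step 1 — Resonance condition Im(Z)=0 gives ω₀ = 1/√(LC).
Step 2 — ω₀ = 1/√(0.148·2.41e-06) = 1674 rad/s.
Step 3 — f₀ = ω₀/(2π) = 266.5 Hz.
Step 4 — Series Q: Q = ω₀L/R = 1674·0.148/112 = 2.213.
Step 5 — 3dB bandwidth: Δω = ω₀/Q = 756.8 rad/s; BW = Δω/(2π) = 120.4 Hz.

(a) f₀ = 266.5 Hz  (b) Q = 2.213  (c) BW = 120.4 Hz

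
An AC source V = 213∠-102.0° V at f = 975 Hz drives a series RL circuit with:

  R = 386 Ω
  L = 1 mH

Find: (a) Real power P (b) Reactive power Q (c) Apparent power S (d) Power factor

Step 1 — Angular frequency: ω = 2π·f = 2π·975 = 6126 rad/s.
Step 2 — Component impedances:
  R: Z = R = 386 Ω
  L: Z = jωL = j·6126·0.001 = 0 + j6.126 Ω
Step 3 — Series combination: Z_total = R + L = 386 + j6.126 Ω = 386∠0.9° Ω.
Step 4 — Source phasor: V = 213∠-102.0° V = -44.29 - j208.3 V.
Step 5 — Current: I = V / Z = -0.1233 - j0.5378 A = 0.5517∠-102.9° A.
Step 6 — Complex power: S = V·I* = 117.5 + j1.865 VA.
Step 7 — Real power: P = Re(S) = 117.5 W.
Step 8 — Reactive power: Q = Im(S) = 1.865 VAR.
Step 9 — Apparent power: |S| = 117.5 VA.
Step 10 — Power factor: PF = P/|S| = 0.9999 (lagging).

(a) P = 117.5 W  (b) Q = 1.865 VAR  (c) S = 117.5 VA  (d) PF = 0.9999 (lagging)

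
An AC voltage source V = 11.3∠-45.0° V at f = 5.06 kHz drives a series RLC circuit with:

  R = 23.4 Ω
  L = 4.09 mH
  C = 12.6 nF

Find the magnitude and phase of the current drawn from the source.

Step 1 — Angular frequency: ω = 2π·f = 2π·5060 = 3.179e+04 rad/s.
Step 2 — Component impedances:
  R: Z = R = 23.4 Ω
  L: Z = jωL = j·3.179e+04·0.00409 = 0 + j130 Ω
  C: Z = 1/(jωC) = -j/(ω·C) = 0 - j2496 Ω
Step 3 — Series combination: Z_total = R + L + C = 23.4 - j2366 Ω = 2366∠-89.4° Ω.
Step 4 — Source phasor: V = 11.3∠-45.0° V = 7.99 - j7.99 V.
Step 5 — Ohm's law: I = V / Z_total = (7.99 - j7.99) / (23.4 - j2366) = 0.00341 + j0.003343 A.
Step 6 — Convert to polar: |I| = 0.004775 A, ∠I = 44.4°.

I = 0.004775∠44.4° A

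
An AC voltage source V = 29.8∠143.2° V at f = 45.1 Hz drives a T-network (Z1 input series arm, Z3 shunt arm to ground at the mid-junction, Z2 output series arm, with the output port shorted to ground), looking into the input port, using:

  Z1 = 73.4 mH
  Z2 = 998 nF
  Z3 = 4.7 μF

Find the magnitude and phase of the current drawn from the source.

Step 1 — Angular frequency: ω = 2π·f = 2π·45.1 = 283.4 rad/s.
Step 2 — Component impedances:
  Z1: Z = jωL = j·283.4·0.0734 = 0 + j20.8 Ω
  Z2: Z = 1/(jωC) = -j/(ω·C) = 0 - j3536 Ω
  Z3: Z = 1/(jωC) = -j/(ω·C) = 0 - j750.8 Ω
Step 3 — With the output port shorted to ground, the output series arm Z2 runs from the junction to ground; the shunt arm Z3 also runs from the junction to ground. They appear in parallel: Z3 || Z2 = 0 - j619.3 Ω.
Step 4 — Series with input arm Z1: Z_in = Z1 + (Z3 || Z2) = 0 - j598.5 Ω = 598.5∠-90.0° Ω.
Step 5 — Source phasor: V = 29.8∠143.2° V = -23.86 + j17.85 V.
Step 6 — Ohm's law: I = V / Z_total = (-23.86 + j17.85) / (0 - j598.5) = -0.02982 - j0.03987 A.
Step 7 — Convert to polar: |I| = 0.04979 A, ∠I = -126.8°.

I = 0.04979∠-126.8° A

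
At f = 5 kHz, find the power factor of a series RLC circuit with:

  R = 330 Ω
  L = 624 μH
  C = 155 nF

Step 1 — Angular frequency: ω = 2π·f = 2π·5000 = 3.142e+04 rad/s.
Step 2 — Component impedances:
  R: Z = R = 330 Ω
  L: Z = jωL = j·3.142e+04·0.000624 = 0 + j19.6 Ω
  C: Z = 1/(jωC) = -j/(ω·C) = 0 - j205.4 Ω
Step 3 — Series combination: Z_total = R + L + C = 330 - j185.8 Ω = 378.7∠-29.4° Ω.
Step 4 — Power factor: PF = cos(φ) = Re(Z)/|Z| = 330/378.7 = 0.8714.
Step 5 — Type: Im(Z) = -185.8 ⇒ leading (phase φ = -29.4°).

PF = 0.8714 (leading, φ = -29.4°)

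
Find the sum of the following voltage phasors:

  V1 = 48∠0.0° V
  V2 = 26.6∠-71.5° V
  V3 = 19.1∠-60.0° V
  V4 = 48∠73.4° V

Step 1 — Convert each phasor to rectangular form:
  V1 = 48·(cos(0.0°) + j·sin(0.0°)) = 48 V
  V2 = 26.6·(cos(-71.5°) + j·sin(-71.5°)) = 8.44 - j25.23 V
  V3 = 19.1·(cos(-60.0°) + j·sin(-60.0°)) = 9.55 - j16.54 V
  V4 = 48·(cos(73.4°) + j·sin(73.4°)) = 13.71 + j46 V
Step 2 — Sum components: V_total = 79.7 + j4.233 V.
Step 3 — Convert to polar: |V_total| = 79.82 V, ∠V_total = 3.0°.

V_total = 79.82∠3.0° V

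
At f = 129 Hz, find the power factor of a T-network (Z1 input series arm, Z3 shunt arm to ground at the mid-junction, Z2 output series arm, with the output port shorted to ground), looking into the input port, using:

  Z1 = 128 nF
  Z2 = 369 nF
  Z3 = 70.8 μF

Step 1 — Angular frequency: ω = 2π·f = 2π·129 = 810.5 rad/s.
Step 2 — Component impedances:
  Z1: Z = 1/(jωC) = -j/(ω·C) = 0 - j9639 Ω
  Z2: Z = 1/(jωC) = -j/(ω·C) = 0 - j3344 Ω
  Z3: Z = 1/(jωC) = -j/(ω·C) = 0 - j17.43 Ω
Step 3 — With the output port shorted to ground, the output series arm Z2 runs from the junction to ground; the shunt arm Z3 also runs from the junction to ground. They appear in parallel: Z3 || Z2 = 0 - j17.34 Ω.
Step 4 — Series with input arm Z1: Z_in = Z1 + (Z3 || Z2) = 0 - j9656 Ω = 9656∠-90.0° Ω.
Step 5 — Power factor: PF = cos(φ) = Re(Z)/|Z| = 0/9656 = 0.
Step 6 — Type: Im(Z) = -9656 ⇒ leading (phase φ = -90.0°).

PF = 0 (leading, φ = -90.0°)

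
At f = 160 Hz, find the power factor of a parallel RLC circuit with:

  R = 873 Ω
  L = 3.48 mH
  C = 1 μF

Step 1 — Angular frequency: ω = 2π·f = 2π·160 = 1005 rad/s.
Step 2 — Component impedances:
  R: Z = R = 873 Ω
  L: Z = jωL = j·1005·0.00348 = 0 + j3.498 Ω
  C: Z = 1/(jωC) = -j/(ω·C) = 0 - j994.7 Ω
Step 3 — Parallel combination: 1/Z_total = 1/R + 1/L + 1/C; Z_total = 0.01412 + j3.511 Ω = 3.511∠89.8° Ω.
Step 4 — Power factor: PF = cos(φ) = Re(Z)/|Z| = 0.01412/3.511 = 0.004022.
Step 5 — Type: Im(Z) = 3.511 ⇒ lagging (phase φ = 89.8°).

PF = 0.004022 (lagging, φ = 89.8°)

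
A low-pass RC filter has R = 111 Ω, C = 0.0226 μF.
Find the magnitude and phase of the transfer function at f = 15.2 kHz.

Step 1 — Angular frequency: ω = 2π·1.52e+04 = 9.55e+04 rad/s.
Step 2 — Transfer function: H(jω) = 1/(1 + jωRC).
Step 3 — Denominator: 1 + jωRC = 1 + j·9.55e+04·111·2.26e-08 = 1 + j0.2396.
Step 4 — H = 0.9457 - j0.2266.
Step 5 — Magnitude: |H| = 0.9725 (-0.2 dB); phase: φ = -13.5°.

|H| = 0.9725 (-0.2 dB), φ = -13.5°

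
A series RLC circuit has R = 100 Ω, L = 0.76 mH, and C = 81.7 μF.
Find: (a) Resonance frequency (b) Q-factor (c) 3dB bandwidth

Step 1 — Resonance condition Im(Z)=0 gives ω₀ = 1/√(LC).
Step 2 — ω₀ = 1/√(0.00076·8.17e-05) = 4013 rad/s.
Step 3 — f₀ = ω₀/(2π) = 638.7 Hz.
Step 4 — Series Q: Q = ω₀L/R = 4013·0.00076/100 = 0.0305.
Step 5 — 3dB bandwidth: Δω = ω₀/Q = 1.316e+05 rad/s; BW = Δω/(2π) = 2.094e+04 Hz.

(a) f₀ = 638.7 Hz  (b) Q = 0.0305  (c) BW = 2.094e+04 Hz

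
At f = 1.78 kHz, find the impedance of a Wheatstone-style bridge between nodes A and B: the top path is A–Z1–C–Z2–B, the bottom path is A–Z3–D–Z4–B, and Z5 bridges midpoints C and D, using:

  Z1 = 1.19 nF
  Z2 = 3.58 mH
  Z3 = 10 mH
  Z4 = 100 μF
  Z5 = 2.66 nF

Step 1 — Angular frequency: ω = 2π·f = 2π·1780 = 1.118e+04 rad/s.
Step 2 — Component impedances:
  Z1: Z = 1/(jωC) = -j/(ω·C) = 0 - j7.514e+04 Ω
  Z2: Z = jωL = j·1.118e+04·0.00358 = 0 + j40.04 Ω
  Z3: Z = jωL = j·1.118e+04·0.01 = 0 + j111.8 Ω
  Z4: Z = 1/(jωC) = -j/(ω·C) = 0 - j0.8941 Ω
  Z5: Z = 1/(jωC) = -j/(ω·C) = 0 - j3.361e+04 Ω
Step 3 — Bridge requires nodal analysis (the Z5 bridge couples midpoints C and D, so the two paths cannot be reduced to a simple series/parallel combination). Setting node B to ground and injecting 1 A at node A, the 3-node admittance system at A, C, D solves to V_A = Z_AB = 0 + j111.1 Ω = 111.1∠90.0° Ω.

Z = 0 + j111.1 Ω = 111.1∠90.0° Ω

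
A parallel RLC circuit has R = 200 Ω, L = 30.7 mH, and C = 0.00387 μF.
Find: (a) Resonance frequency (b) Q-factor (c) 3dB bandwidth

Step 1 — Resonance: ω₀ = 1/√(LC) = 1/√(0.0307·3.87e-09) = 9.174e+04 rad/s.
Step 2 — f₀ = ω₀/(2π) = 1.46e+04 Hz.
Step 3 — Parallel Q: Q = R/(ω₀L) = 200/(9.174e+04·0.0307) = 0.07101.
Step 4 — Bandwidth: Δω = ω₀/Q = 1.292e+06 rad/s; BW = Δω/(2π) = 2.056e+05 Hz.

(a) f₀ = 1.46e+04 Hz  (b) Q = 0.07101  (c) BW = 2.056e+05 Hz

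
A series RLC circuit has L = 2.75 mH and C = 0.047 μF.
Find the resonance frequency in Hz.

Step 1 — Resonance condition Im(Z)=0 gives ω₀ = 1/√(LC).
Step 2 — ω₀ = 1/√(0.00275·4.7e-08) = 8.796e+04 rad/s.
Step 3 — f₀ = ω₀/(2π) = 1.4e+04 Hz.

f₀ = 1.4e+04 Hz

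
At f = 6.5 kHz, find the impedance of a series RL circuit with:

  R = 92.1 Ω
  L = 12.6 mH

Step 1 — Angular frequency: ω = 2π·f = 2π·6500 = 4.084e+04 rad/s.
Step 2 — Component impedances:
  R: Z = R = 92.1 Ω
  L: Z = jωL = j·4.084e+04·0.0126 = 0 + j514.6 Ω
Step 3 — Series combination: Z_total = R + L = 92.1 + j514.6 Ω = 522.8∠79.9° Ω.

Z = 92.1 + j514.6 Ω = 522.8∠79.9° Ω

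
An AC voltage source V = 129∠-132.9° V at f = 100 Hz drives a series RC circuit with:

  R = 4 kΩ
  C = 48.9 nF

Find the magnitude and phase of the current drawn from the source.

Step 1 — Angular frequency: ω = 2π·f = 2π·100 = 628.3 rad/s.
Step 2 — Component impedances:
  R: Z = R = 4000 Ω
  C: Z = 1/(jωC) = -j/(ω·C) = 0 - j3.255e+04 Ω
Step 3 — Series combination: Z_total = R + C = 4000 - j3.255e+04 Ω = 3.279e+04∠-83.0° Ω.
Step 4 — Source phasor: V = 129∠-132.9° V = -87.81 - j94.5 V.
Step 5 — Ohm's law: I = V / Z_total = (-87.81 - j94.5) / (4000 - j3.255e+04) = 0.002534 - j0.003009 A.
Step 6 — Convert to polar: |I| = 0.003934 A, ∠I = -49.9°.

I = 0.003934∠-49.9° A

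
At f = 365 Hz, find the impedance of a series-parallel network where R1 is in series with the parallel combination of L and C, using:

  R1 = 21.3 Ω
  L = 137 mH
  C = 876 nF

Step 1 — Angular frequency: ω = 2π·f = 2π·365 = 2293 rad/s.
Step 2 — Component impedances:
  R1: Z = R = 21.3 Ω
  L: Z = jωL = j·2293·0.137 = 0 + j314.2 Ω
  C: Z = 1/(jωC) = -j/(ω·C) = 0 - j497.8 Ω
Step 3 — Parallel branch: L || C = 1/(1/L + 1/C) = 0 + j851.9 Ω.
Step 4 — Series with R1: Z_total = R1 + (L || C) = 21.3 + j851.9 Ω = 852.2∠88.6° Ω.

Z = 21.3 + j851.9 Ω = 852.2∠88.6° Ω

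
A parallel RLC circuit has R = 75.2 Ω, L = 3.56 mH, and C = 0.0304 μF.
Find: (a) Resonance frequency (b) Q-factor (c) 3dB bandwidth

Step 1 — Resonance: ω₀ = 1/√(LC) = 1/√(0.00356·3.04e-08) = 9.613e+04 rad/s.
Step 2 — f₀ = ω₀/(2π) = 1.53e+04 Hz.
Step 3 — Parallel Q: Q = R/(ω₀L) = 75.2/(9.613e+04·0.00356) = 0.2198.
Step 4 — Bandwidth: Δω = ω₀/Q = 4.374e+05 rad/s; BW = Δω/(2π) = 6.962e+04 Hz.

(a) f₀ = 1.53e+04 Hz  (b) Q = 0.2198  (c) BW = 6.962e+04 Hz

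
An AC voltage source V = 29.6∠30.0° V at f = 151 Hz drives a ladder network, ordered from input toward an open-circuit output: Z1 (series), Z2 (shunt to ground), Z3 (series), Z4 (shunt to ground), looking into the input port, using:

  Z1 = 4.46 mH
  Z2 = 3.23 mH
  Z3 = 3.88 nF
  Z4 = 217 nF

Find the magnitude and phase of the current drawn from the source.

Step 1 — Angular frequency: ω = 2π·f = 2π·151 = 948.8 rad/s.
Step 2 — Component impedances:
  Z1: Z = jωL = j·948.8·0.00446 = 0 + j4.231 Ω
  Z2: Z = jωL = j·948.8·0.00323 = 0 + j3.064 Ω
  Z3: Z = 1/(jωC) = -j/(ω·C) = 0 - j2.717e+05 Ω
  Z4: Z = 1/(jωC) = -j/(ω·C) = 0 - j4857 Ω
Step 3 — Ladder network (open output): work backward from the far end, alternating series and parallel combinations. Z_in = 0 + j7.296 Ω = 7.296∠90.0° Ω.
Step 4 — Source phasor: V = 29.6∠30.0° V = 25.63 + j14.8 V.
Step 5 — Ohm's law: I = V / Z_total = (25.63 + j14.8) / (0 + j7.296) = 2.029 - j3.513 A.
Step 6 — Convert to polar: |I| = 4.057 A, ∠I = -60.0°.

I = 4.057∠-60.0° A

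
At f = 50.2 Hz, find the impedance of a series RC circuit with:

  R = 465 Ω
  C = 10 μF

Step 1 — Angular frequency: ω = 2π·f = 2π·50.2 = 315.4 rad/s.
Step 2 — Component impedances:
  R: Z = R = 465 Ω
  C: Z = 1/(jωC) = -j/(ω·C) = 0 - j317 Ω
Step 3 — Series combination: Z_total = R + C = 465 - j317 Ω = 562.8∠-34.3° Ω.

Z = 465 - j317 Ω = 562.8∠-34.3° Ω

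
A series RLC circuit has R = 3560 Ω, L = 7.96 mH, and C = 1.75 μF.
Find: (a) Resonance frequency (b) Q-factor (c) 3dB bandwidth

Step 1 — Resonance: ω₀ = 1/√(LC) = 1/√(0.00796·1.75e-06) = 8473 rad/s.
Step 2 — f₀ = ω₀/(2π) = 1348 Hz.
Step 3 — Series Q: Q = ω₀L/R = 8473·0.00796/3560 = 0.01894.
Step 4 — Bandwidth: Δω = ω₀/Q = 4.472e+05 rad/s; BW = Δω/(2π) = 7.118e+04 Hz.

(a) f₀ = 1348 Hz  (b) Q = 0.01894  (c) BW = 7.118e+04 Hz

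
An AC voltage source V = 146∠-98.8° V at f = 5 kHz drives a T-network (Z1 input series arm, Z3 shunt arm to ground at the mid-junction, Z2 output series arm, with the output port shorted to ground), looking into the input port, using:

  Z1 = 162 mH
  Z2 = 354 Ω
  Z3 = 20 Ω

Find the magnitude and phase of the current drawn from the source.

Step 1 — Angular frequency: ω = 2π·f = 2π·5000 = 3.142e+04 rad/s.
Step 2 — Component impedances:
  Z1: Z = jωL = j·3.142e+04·0.162 = 0 + j5089 Ω
  Z2: Z = R = 354 Ω
  Z3: Z = R = 20 Ω
Step 3 — With the output port shorted to ground, the output series arm Z2 runs from the junction to ground; the shunt arm Z3 also runs from the junction to ground. They appear in parallel: Z3 || Z2 = 18.93 Ω.
Step 4 — Series with input arm Z1: Z_in = Z1 + (Z3 || Z2) = 18.93 + j5089 Ω = 5089∠89.8° Ω.
Step 5 — Source phasor: V = 146∠-98.8° V = -22.34 - j144.3 V.
Step 6 — Ohm's law: I = V / Z_total = (-22.34 - j144.3) / (18.93 + j5089) = -0.02837 + j0.004283 A.
Step 7 — Convert to polar: |I| = 0.02869 A, ∠I = 171.4°.

I = 0.02869∠171.4° A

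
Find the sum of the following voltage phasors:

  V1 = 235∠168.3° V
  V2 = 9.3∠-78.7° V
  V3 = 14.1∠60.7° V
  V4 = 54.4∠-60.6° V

Step 1 — Convert each phasor to rectangular form:
  V1 = 235·(cos(168.3°) + j·sin(168.3°)) = -230.1 + j47.66 V
  V2 = 9.3·(cos(-78.7°) + j·sin(-78.7°)) = 1.822 - j9.12 V
  V3 = 14.1·(cos(60.7°) + j·sin(60.7°)) = 6.9 + j12.3 V
  V4 = 54.4·(cos(-60.6°) + j·sin(-60.6°)) = 26.71 - j47.39 V
Step 2 — Sum components: V_total = -194.7 + j3.437 V.
Step 3 — Convert to polar: |V_total| = 194.7 V, ∠V_total = 179.0°.

V_total = 194.7∠179.0° V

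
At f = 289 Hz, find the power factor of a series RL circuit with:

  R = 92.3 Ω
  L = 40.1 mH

Step 1 — Angular frequency: ω = 2π·f = 2π·289 = 1816 rad/s.
Step 2 — Component impedances:
  R: Z = R = 92.3 Ω
  L: Z = jωL = j·1816·0.0401 = 0 + j72.82 Ω
Step 3 — Series combination: Z_total = R + L = 92.3 + j72.82 Ω = 117.6∠38.3° Ω.
Step 4 — Power factor: PF = cos(φ) = Re(Z)/|Z| = 92.3/117.56 = 0.7851.
Step 5 — Type: Im(Z) = 72.82 ⇒ lagging (phase φ = 38.3°).

PF = 0.7851 (lagging, φ = 38.3°)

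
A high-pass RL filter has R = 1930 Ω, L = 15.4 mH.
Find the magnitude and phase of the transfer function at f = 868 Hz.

Step 1 — Angular frequency: ω = 2π·868 = 5454 rad/s.
Step 2 — Transfer function: H(jω) = jωL/(R + jωL).
Step 3 — Numerator jωL = j·83.99; denominator R + jωL = 1930 + j83.99.
Step 4 — H = 0.00189 + j0.04344.
Step 5 — Magnitude: |H| = 0.04348 (-27.2 dB); phase: φ = 87.5°.

|H| = 0.04348 (-27.2 dB), φ = 87.5°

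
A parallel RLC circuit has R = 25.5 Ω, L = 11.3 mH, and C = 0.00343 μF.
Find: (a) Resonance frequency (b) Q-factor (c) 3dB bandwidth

Step 1 — Resonance: ω₀ = 1/√(LC) = 1/√(0.0113·3.43e-09) = 1.606e+05 rad/s.
Step 2 — f₀ = ω₀/(2π) = 2.556e+04 Hz.
Step 3 — Parallel Q: Q = R/(ω₀L) = 25.5/(1.606e+05·0.0113) = 0.01405.
Step 4 — Bandwidth: Δω = ω₀/Q = 1.143e+07 rad/s; BW = Δω/(2π) = 1.82e+06 Hz.

(a) f₀ = 2.556e+04 Hz  (b) Q = 0.01405  (c) BW = 1.82e+06 Hz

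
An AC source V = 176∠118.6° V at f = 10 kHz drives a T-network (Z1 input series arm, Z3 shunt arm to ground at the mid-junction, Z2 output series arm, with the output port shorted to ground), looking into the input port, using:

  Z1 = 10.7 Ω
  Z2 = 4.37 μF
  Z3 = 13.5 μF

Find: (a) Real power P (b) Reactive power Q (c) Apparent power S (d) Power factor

Step 1 — Angular frequency: ω = 2π·f = 2π·1e+04 = 6.283e+04 rad/s.
Step 2 — Component impedances:
  Z1: Z = R = 10.7 Ω
  Z2: Z = 1/(jωC) = -j/(ω·C) = 0 - j3.642 Ω
  Z3: Z = 1/(jωC) = -j/(ω·C) = 0 - j1.179 Ω
Step 3 — With the output port shorted to ground, the output series arm Z2 runs from the junction to ground; the shunt arm Z3 also runs from the junction to ground. They appear in parallel: Z3 || Z2 = 0 - j0.8906 Ω.
Step 4 — Series with input arm Z1: Z_in = Z1 + (Z3 || Z2) = 10.7 - j0.8906 Ω = 10.74∠-4.8° Ω.
Step 5 — Source phasor: V = 176∠118.6° V = -84.25 + j154.5 V.
Step 6 — Current: I = V / Z = -9.013 + j13.69 A = 16.39∠123.4° A.
Step 7 — Complex power: S = V·I* = 2875 - j239.3 VA.
Step 8 — Real power: P = Re(S) = 2875 W.
Step 9 — Reactive power: Q = Im(S) = -239.3 VAR.
Step 10 — Apparent power: |S| = 2885 VA.
Step 11 — Power factor: PF = P/|S| = 0.9966 (leading).

(a) P = 2875 W  (b) Q = -239.3 VAR  (c) S = 2885 VA  (d) PF = 0.9966 (leading)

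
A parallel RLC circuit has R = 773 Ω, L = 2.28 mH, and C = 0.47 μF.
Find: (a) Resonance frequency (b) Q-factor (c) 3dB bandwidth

Step 1 — Resonance: ω₀ = 1/√(LC) = 1/√(0.00228·4.7e-07) = 3.055e+04 rad/s.
Step 2 — f₀ = ω₀/(2π) = 4862 Hz.
Step 3 — Parallel Q: Q = R/(ω₀L) = 773/(3.055e+04·0.00228) = 11.1.
Step 4 — Bandwidth: Δω = ω₀/Q = 2752 rad/s; BW = Δω/(2π) = 438.1 Hz.

(a) f₀ = 4862 Hz  (b) Q = 11.1  (c) BW = 438.1 Hz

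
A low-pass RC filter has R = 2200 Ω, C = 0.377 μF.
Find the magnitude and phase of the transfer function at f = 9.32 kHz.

Step 1 — Angular frequency: ω = 2π·9320 = 5.856e+04 rad/s.
Step 2 — Transfer function: H(jω) = 1/(1 + jωRC).
Step 3 — Denominator: 1 + jωRC = 1 + j·5.856e+04·2200·3.77e-07 = 1 + j48.57.
Step 4 — H = 0.0004237 - j0.02058.
Step 5 — Magnitude: |H| = 0.02058 (-33.7 dB); phase: φ = -88.8°.

|H| = 0.02058 (-33.7 dB), φ = -88.8°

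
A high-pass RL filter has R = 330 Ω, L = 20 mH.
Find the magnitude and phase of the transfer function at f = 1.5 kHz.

Step 1 — Angular frequency: ω = 2π·1500 = 9425 rad/s.
Step 2 — Transfer function: H(jω) = jωL/(R + jωL).
Step 3 — Numerator jωL = j·188.5; denominator R + jωL = 330 + j188.5.
Step 4 — H = 0.246 + j0.4307.
Step 5 — Magnitude: |H| = 0.496 (-6.1 dB); phase: φ = 60.3°.

|H| = 0.496 (-6.1 dB), φ = 60.3°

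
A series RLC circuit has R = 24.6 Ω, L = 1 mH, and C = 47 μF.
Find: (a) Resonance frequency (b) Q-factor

Step 1 — Resonance condition Im(Z)=0 gives ω₀ = 1/√(LC).
Step 2 — ω₀ = 1/√(0.001·4.7e-05) = 4613 rad/s.
Step 3 — f₀ = ω₀/(2π) = 734.1 Hz.
Step 4 — Series Q: Q = ω₀L/R = 4613·0.001/24.6 = 0.1875.

(a) f₀ = 734.1 Hz  (b) Q = 0.1875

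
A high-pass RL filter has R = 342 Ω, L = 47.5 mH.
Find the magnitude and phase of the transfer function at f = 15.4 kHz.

Step 1 — Angular frequency: ω = 2π·1.54e+04 = 9.676e+04 rad/s.
Step 2 — Transfer function: H(jω) = jωL/(R + jωL).
Step 3 — Numerator jωL = j·4596; denominator R + jωL = 342 + j4596.
Step 4 — H = 0.9945 + j0.074.
Step 5 — Magnitude: |H| = 0.9972 (-0.0 dB); phase: φ = 4.3°.

|H| = 0.9972 (-0.0 dB), φ = 4.3°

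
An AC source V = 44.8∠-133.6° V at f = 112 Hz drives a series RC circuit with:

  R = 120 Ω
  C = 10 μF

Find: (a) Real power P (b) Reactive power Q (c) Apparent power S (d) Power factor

Step 1 — Angular frequency: ω = 2π·f = 2π·112 = 703.7 rad/s.
Step 2 — Component impedances:
  R: Z = R = 120 Ω
  C: Z = 1/(jωC) = -j/(ω·C) = 0 - j142.1 Ω
Step 3 — Series combination: Z_total = R + C = 120 - j142.1 Ω = 186∠-49.8° Ω.
Step 4 — Source phasor: V = 44.8∠-133.6° V = -30.89 - j32.44 V.
Step 5 — Current: I = V / Z = 0.0261 - j0.2395 A = 0.2409∠-83.8° A.
Step 6 — Complex power: S = V·I* = 6.962 - j8.245 VA.
Step 7 — Real power: P = Re(S) = 6.962 W.
Step 8 — Reactive power: Q = Im(S) = -8.245 VAR.
Step 9 — Apparent power: |S| = 10.79 VA.
Step 10 — Power factor: PF = P/|S| = 0.6452 (leading).

(a) P = 6.962 W  (b) Q = -8.245 VAR  (c) S = 10.79 VA  (d) PF = 0.6452 (leading)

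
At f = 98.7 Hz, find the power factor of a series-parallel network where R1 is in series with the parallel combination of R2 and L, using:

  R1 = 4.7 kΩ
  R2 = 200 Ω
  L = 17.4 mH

Step 1 — Angular frequency: ω = 2π·f = 2π·98.7 = 620.2 rad/s.
Step 2 — Component impedances:
  R1: Z = R = 4700 Ω
  R2: Z = R = 200 Ω
  L: Z = jωL = j·620.2·0.0174 = 0 + j10.79 Ω
Step 3 — Parallel branch: R2 || L = 1/(1/R2 + 1/L) = 0.5805 + j10.76 Ω.
Step 4 — Series with R1: Z_total = R1 + (R2 || L) = 4701 + j10.76 Ω = 4701∠0.1° Ω.
Step 5 — Power factor: PF = cos(φ) = Re(Z)/|Z| = 4701/4701 = 1.
Step 6 — Type: Im(Z) = 10.76 ⇒ lagging (phase φ = 0.1°).

PF = 1 (lagging, φ = 0.1°)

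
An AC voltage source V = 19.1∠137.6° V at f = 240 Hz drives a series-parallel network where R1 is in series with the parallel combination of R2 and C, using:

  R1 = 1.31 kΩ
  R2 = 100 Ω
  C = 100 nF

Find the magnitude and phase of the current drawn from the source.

Step 1 — Angular frequency: ω = 2π·f = 2π·240 = 1508 rad/s.
Step 2 — Component impedances:
  R1: Z = R = 1310 Ω
  R2: Z = R = 100 Ω
  C: Z = 1/(jωC) = -j/(ω·C) = 0 - j6631 Ω
Step 3 — Parallel branch: R2 || C = 1/(1/R2 + 1/C) = 99.98 - j1.508 Ω.
Step 4 — Series with R1: Z_total = R1 + (R2 || C) = 1410 - j1.508 Ω = 1410∠-0.1° Ω.
Step 5 — Source phasor: V = 19.1∠137.6° V = -14.1 + j12.88 V.
Step 6 — Ohm's law: I = V / Z_total = (-14.1 + j12.88) / (1410 - j1.508) = -0.01001 + j0.009124 A.
Step 7 — Convert to polar: |I| = 0.01355 A, ∠I = 137.7°.

I = 0.01355∠137.7° A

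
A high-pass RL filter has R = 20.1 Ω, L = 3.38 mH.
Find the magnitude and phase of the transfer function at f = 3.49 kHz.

Step 1 — Angular frequency: ω = 2π·3490 = 2.193e+04 rad/s.
Step 2 — Transfer function: H(jω) = jωL/(R + jωL).
Step 3 — Numerator jωL = j·74.12; denominator R + jωL = 20.1 + j74.12.
Step 4 — H = 0.9315 + j0.2526.
Step 5 — Magnitude: |H| = 0.9651 (-0.3 dB); phase: φ = 15.2°.

|H| = 0.9651 (-0.3 dB), φ = 15.2°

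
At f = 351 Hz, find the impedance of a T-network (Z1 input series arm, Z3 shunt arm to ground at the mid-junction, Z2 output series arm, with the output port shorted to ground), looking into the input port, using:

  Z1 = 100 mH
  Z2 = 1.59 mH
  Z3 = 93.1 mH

Step 1 — Angular frequency: ω = 2π·f = 2π·351 = 2205 rad/s.
Step 2 — Component impedances:
  Z1: Z = jωL = j·2205·0.1 = 0 + j220.5 Ω
  Z2: Z = jωL = j·2205·0.00159 = 0 + j3.507 Ω
  Z3: Z = jωL = j·2205·0.0931 = 0 + j205.3 Ω
Step 3 — With the output port shorted to ground, the output series arm Z2 runs from the junction to ground; the shunt arm Z3 also runs from the junction to ground. They appear in parallel: Z3 || Z2 = 0 + j3.448 Ω.
Step 4 — Series with input arm Z1: Z_in = Z1 + (Z3 || Z2) = 0 + j224 Ω = 224∠90.0° Ω.

Z = 0 + j224 Ω = 224∠90.0° Ω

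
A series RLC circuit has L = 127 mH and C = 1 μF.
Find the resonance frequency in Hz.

Step 1 — Resonance condition Im(Z)=0 gives ω₀ = 1/√(LC).
Step 2 — ω₀ = 1/√(0.127·1e-06) = 2806 rad/s.
Step 3 — f₀ = ω₀/(2π) = 446.6 Hz.

f₀ = 446.6 Hz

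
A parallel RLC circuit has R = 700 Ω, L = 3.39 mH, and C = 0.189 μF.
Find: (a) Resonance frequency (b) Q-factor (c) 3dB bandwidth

Step 1 — Resonance: ω₀ = 1/√(LC) = 1/√(0.00339·1.89e-07) = 3.951e+04 rad/s.
Step 2 — f₀ = ω₀/(2π) = 6288 Hz.
Step 3 — Parallel Q: Q = R/(ω₀L) = 700/(3.951e+04·0.00339) = 5.227.
Step 4 — Bandwidth: Δω = ω₀/Q = 7559 rad/s; BW = Δω/(2π) = 1203 Hz.

(a) f₀ = 6288 Hz  (b) Q = 5.227  (c) BW = 1203 Hz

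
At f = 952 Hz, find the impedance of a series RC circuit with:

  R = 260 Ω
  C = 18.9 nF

Step 1 — Angular frequency: ω = 2π·f = 2π·952 = 5982 rad/s.
Step 2 — Component impedances:
  R: Z = R = 260 Ω
  C: Z = 1/(jωC) = -j/(ω·C) = 0 - j8845 Ω
Step 3 — Series combination: Z_total = R + C = 260 - j8845 Ω = 8849∠-88.3° Ω.

Z = 260 - j8845 Ω = 8849∠-88.3° Ω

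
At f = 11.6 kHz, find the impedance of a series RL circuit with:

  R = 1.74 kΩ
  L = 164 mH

Step 1 — Angular frequency: ω = 2π·f = 2π·1.16e+04 = 7.288e+04 rad/s.
Step 2 — Component impedances:
  R: Z = R = 1740 Ω
  L: Z = jωL = j·7.288e+04·0.164 = 0 + j1.195e+04 Ω
Step 3 — Series combination: Z_total = R + L = 1740 + j1.195e+04 Ω = 1.208e+04∠81.7° Ω.

Z = 1740 + j1.195e+04 Ω = 1.208e+04∠81.7° Ω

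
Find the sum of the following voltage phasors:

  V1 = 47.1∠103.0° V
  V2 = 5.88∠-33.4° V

Step 1 — Convert each phasor to rectangular form:
  V1 = 47.1·(cos(103.0°) + j·sin(103.0°)) = -10.6 + j45.89 V
  V2 = 5.88·(cos(-33.4°) + j·sin(-33.4°)) = 4.909 - j3.237 V
Step 2 — Sum components: V_total = -5.686 + j42.66 V.
Step 3 — Convert to polar: |V_total| = 43.03 V, ∠V_total = 97.6°.

V_total = 43.03∠97.6° V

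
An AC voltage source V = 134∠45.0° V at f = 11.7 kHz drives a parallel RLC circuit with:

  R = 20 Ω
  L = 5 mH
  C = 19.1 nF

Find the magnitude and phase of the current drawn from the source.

Step 1 — Angular frequency: ω = 2π·f = 2π·1.17e+04 = 7.351e+04 rad/s.
Step 2 — Component impedances:
  R: Z = R = 20 Ω
  L: Z = jωL = j·7.351e+04·0.005 = 0 + j367.6 Ω
  C: Z = 1/(jωC) = -j/(ω·C) = 0 - j712.2 Ω
Step 3 — Parallel combination: 1/Z_total = 1/R + 1/L + 1/C; Z_total = 19.99 + j0.5262 Ω = 19.99∠1.5° Ω.
Step 4 — Source phasor: V = 134∠45.0° V = 94.75 + j94.75 V.
Step 5 — Ohm's law: I = V / Z_total = (94.75 + j94.75) / (19.99 + j0.5262) = 4.862 + j4.613 A.
Step 6 — Convert to polar: |I| = 6.702 A, ∠I = 43.5°.

I = 6.702∠43.5° A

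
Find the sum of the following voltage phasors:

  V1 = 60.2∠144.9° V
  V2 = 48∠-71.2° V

Step 1 — Convert each phasor to rectangular form:
  V1 = 60.2·(cos(144.9°) + j·sin(144.9°)) = -49.25 + j34.62 V
  V2 = 48·(cos(-71.2°) + j·sin(-71.2°)) = 15.47 - j45.44 V
Step 2 — Sum components: V_total = -33.78 - j10.82 V.
Step 3 — Convert to polar: |V_total| = 35.48 V, ∠V_total = -162.2°.

V_total = 35.48∠-162.2° V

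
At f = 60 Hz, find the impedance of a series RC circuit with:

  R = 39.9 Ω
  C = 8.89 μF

Step 1 — Angular frequency: ω = 2π·f = 2π·60 = 377 rad/s.
Step 2 — Component impedances:
  R: Z = R = 39.9 Ω
  C: Z = 1/(jωC) = -j/(ω·C) = 0 - j298.4 Ω
Step 3 — Series combination: Z_total = R + C = 39.9 - j298.4 Ω = 301∠-82.4° Ω.

Z = 39.9 - j298.4 Ω = 301∠-82.4° Ω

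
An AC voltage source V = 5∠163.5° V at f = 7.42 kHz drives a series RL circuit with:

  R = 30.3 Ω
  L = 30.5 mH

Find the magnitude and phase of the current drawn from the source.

Step 1 — Angular frequency: ω = 2π·f = 2π·7420 = 4.662e+04 rad/s.
Step 2 — Component impedances:
  R: Z = R = 30.3 Ω
  L: Z = jωL = j·4.662e+04·0.0305 = 0 + j1422 Ω
Step 3 — Series combination: Z_total = R + L = 30.3 + j1422 Ω = 1422∠88.8° Ω.
Step 4 — Source phasor: V = 5∠163.5° V = -4.794 + j1.42 V.
Step 5 — Ohm's law: I = V / Z_total = (-4.794 + j1.42) / (30.3 + j1422) = 0.0009264 + j0.003391 A.
Step 6 — Convert to polar: |I| = 0.003516 A, ∠I = 74.7°.

I = 0.003516∠74.7° A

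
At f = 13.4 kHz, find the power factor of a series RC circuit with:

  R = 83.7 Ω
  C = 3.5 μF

Step 1 — Angular frequency: ω = 2π·f = 2π·1.34e+04 = 8.419e+04 rad/s.
Step 2 — Component impedances:
  R: Z = R = 83.7 Ω
  C: Z = 1/(jωC) = -j/(ω·C) = 0 - j3.393 Ω
Step 3 — Series combination: Z_total = R + C = 83.7 - j3.393 Ω = 83.77∠-2.3° Ω.
Step 4 — Power factor: PF = cos(φ) = Re(Z)/|Z| = 83.7/83.77 = 0.9992.
Step 5 — Type: Im(Z) = -3.393 ⇒ leading (phase φ = -2.3°).

PF = 0.9992 (leading, φ = -2.3°)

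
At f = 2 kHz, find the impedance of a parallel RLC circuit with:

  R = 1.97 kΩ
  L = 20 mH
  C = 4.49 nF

Step 1 — Angular frequency: ω = 2π·f = 2π·2000 = 1.257e+04 rad/s.
Step 2 — Component impedances:
  R: Z = R = 1970 Ω
  L: Z = jωL = j·1.257e+04·0.02 = 0 + j251.3 Ω
  C: Z = 1/(jωC) = -j/(ω·C) = 0 - j1.772e+04 Ω
Step 3 — Parallel combination: 1/Z_total = 1/R + 1/L + 1/C; Z_total = 32.45 + j250.7 Ω = 252.8∠82.6° Ω.

Z = 32.45 + j250.7 Ω = 252.8∠82.6° Ω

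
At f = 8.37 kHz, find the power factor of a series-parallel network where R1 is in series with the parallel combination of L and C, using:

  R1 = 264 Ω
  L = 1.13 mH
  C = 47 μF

Step 1 — Angular frequency: ω = 2π·f = 2π·8370 = 5.259e+04 rad/s.
Step 2 — Component impedances:
  R1: Z = R = 264 Ω
  L: Z = jωL = j·5.259e+04·0.00113 = 0 + j59.43 Ω
  C: Z = 1/(jωC) = -j/(ω·C) = 0 - j0.4046 Ω
Step 3 — Parallel branch: L || C = 1/(1/L + 1/C) = 0 - j0.4073 Ω.
Step 4 — Series with R1: Z_total = R1 + (L || C) = 264 - j0.4073 Ω = 264∠-0.1° Ω.
Step 5 — Power factor: PF = cos(φ) = Re(Z)/|Z| = 264/264 = 1.
Step 6 — Type: Im(Z) = -0.4073 ⇒ leading (phase φ = -0.1°).

PF = 1 (leading, φ = -0.1°)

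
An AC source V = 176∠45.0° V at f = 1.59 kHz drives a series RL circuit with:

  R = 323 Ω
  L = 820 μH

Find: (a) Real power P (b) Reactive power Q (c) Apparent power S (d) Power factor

Step 1 — Angular frequency: ω = 2π·f = 2π·1590 = 9990 rad/s.
Step 2 — Component impedances:
  R: Z = R = 323 Ω
  L: Z = jωL = j·9990·0.00082 = 0 + j8.192 Ω
Step 3 — Series combination: Z_total = R + L = 323 + j8.192 Ω = 323.1∠1.5° Ω.
Step 4 — Source phasor: V = 176∠45.0° V = 124.5 + j124.5 V.
Step 5 — Current: I = V / Z = 0.3948 + j0.3753 A = 0.5447∠43.5° A.
Step 6 — Complex power: S = V·I* = 95.84 + j2.431 VA.
Step 7 — Real power: P = Re(S) = 95.84 W.
Step 8 — Reactive power: Q = Im(S) = 2.431 VAR.
Step 9 — Apparent power: |S| = 95.87 VA.
Step 10 — Power factor: PF = P/|S| = 0.9997 (lagging).

(a) P = 95.84 W  (b) Q = 2.431 VAR  (c) S = 95.87 VA  (d) PF = 0.9997 (lagging)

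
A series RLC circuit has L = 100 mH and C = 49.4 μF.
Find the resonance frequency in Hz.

Step 1 — Resonance condition Im(Z)=0 gives ω₀ = 1/√(LC).
Step 2 — ω₀ = 1/√(0.1·4.94e-05) = 449.9 rad/s.
Step 3 — f₀ = ω₀/(2π) = 71.61 Hz.

f₀ = 71.61 Hz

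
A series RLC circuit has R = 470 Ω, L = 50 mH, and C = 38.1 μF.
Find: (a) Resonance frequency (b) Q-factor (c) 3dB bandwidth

Step 1 — Resonance: ω₀ = 1/√(LC) = 1/√(0.05·3.81e-05) = 724.5 rad/s.
Step 2 — f₀ = ω₀/(2π) = 115.3 Hz.
Step 3 — Series Q: Q = ω₀L/R = 724.5·0.05/470 = 0.07708.
Step 4 — Bandwidth: Δω = ω₀/Q = 9400 rad/s; BW = Δω/(2π) = 1496 Hz.

(a) f₀ = 115.3 Hz  (b) Q = 0.07708  (c) BW = 1496 Hz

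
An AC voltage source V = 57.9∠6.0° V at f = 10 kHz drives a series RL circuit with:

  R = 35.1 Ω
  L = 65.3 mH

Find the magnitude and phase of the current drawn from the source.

Step 1 — Angular frequency: ω = 2π·f = 2π·1e+04 = 6.283e+04 rad/s.
Step 2 — Component impedances:
  R: Z = R = 35.1 Ω
  L: Z = jωL = j·6.283e+04·0.0653 = 0 + j4103 Ω
Step 3 — Series combination: Z_total = R + L = 35.1 + j4103 Ω = 4103∠89.5° Ω.
Step 4 — Source phasor: V = 57.9∠6.0° V = 57.58 + j6.052 V.
Step 5 — Ohm's law: I = V / Z_total = (57.58 + j6.052) / (35.1 + j4103) = 0.001595 - j0.01402 A.
Step 6 — Convert to polar: |I| = 0.01411 A, ∠I = -83.5°.

I = 0.01411∠-83.5° A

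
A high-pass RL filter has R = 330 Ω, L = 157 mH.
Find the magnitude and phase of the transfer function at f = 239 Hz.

Step 1 — Angular frequency: ω = 2π·239 = 1502 rad/s.
Step 2 — Transfer function: H(jω) = jωL/(R + jωL).
Step 3 — Numerator jωL = j·235.8; denominator R + jωL = 330 + j235.8.
Step 4 — H = 0.3379 + j0.473.
Step 5 — Magnitude: |H| = 0.5813 (-4.7 dB); phase: φ = 54.5°.

|H| = 0.5813 (-4.7 dB), φ = 54.5°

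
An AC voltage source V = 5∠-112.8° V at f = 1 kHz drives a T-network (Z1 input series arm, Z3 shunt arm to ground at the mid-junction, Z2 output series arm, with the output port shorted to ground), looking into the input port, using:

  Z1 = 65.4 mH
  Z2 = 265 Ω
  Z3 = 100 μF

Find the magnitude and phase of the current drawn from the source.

Step 1 — Angular frequency: ω = 2π·f = 2π·1000 = 6283 rad/s.
Step 2 — Component impedances:
  Z1: Z = jωL = j·6283·0.0654 = 0 + j410.9 Ω
  Z2: Z = R = 265 Ω
  Z3: Z = 1/(jωC) = -j/(ω·C) = 0 - j1.592 Ω
Step 3 — With the output port shorted to ground, the output series arm Z2 runs from the junction to ground; the shunt arm Z3 also runs from the junction to ground. They appear in parallel: Z3 || Z2 = 0.009558 - j1.591 Ω.
Step 4 — Series with input arm Z1: Z_in = Z1 + (Z3 || Z2) = 0.009558 + j409.3 Ω = 409.3∠90.0° Ω.
Step 5 — Source phasor: V = 5∠-112.8° V = -1.938 - j4.609 V.
Step 6 — Ohm's law: I = V / Z_total = (-1.938 - j4.609) / (0.009558 + j409.3) = -0.01126 + j0.004733 A.
Step 7 — Convert to polar: |I| = 0.01222 A, ∠I = 157.2°.

I = 0.01222∠157.2° A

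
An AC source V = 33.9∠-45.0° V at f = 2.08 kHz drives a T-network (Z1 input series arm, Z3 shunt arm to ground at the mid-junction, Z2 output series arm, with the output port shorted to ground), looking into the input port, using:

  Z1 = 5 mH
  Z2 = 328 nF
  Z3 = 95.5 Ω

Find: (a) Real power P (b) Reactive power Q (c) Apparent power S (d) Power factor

Step 1 — Angular frequency: ω = 2π·f = 2π·2080 = 1.307e+04 rad/s.
Step 2 — Component impedances:
  Z1: Z = jωL = j·1.307e+04·0.005 = 0 + j65.35 Ω
  Z2: Z = 1/(jωC) = -j/(ω·C) = 0 - j233.3 Ω
  Z3: Z = R = 95.5 Ω
Step 3 — With the output port shorted to ground, the output series arm Z2 runs from the junction to ground; the shunt arm Z3 also runs from the junction to ground. They appear in parallel: Z3 || Z2 = 81.79 - j33.48 Ω.
Step 4 — Series with input arm Z1: Z_in = Z1 + (Z3 || Z2) = 81.79 + j31.86 Ω = 87.78∠21.3° Ω.
Step 5 — Source phasor: V = 33.9∠-45.0° V = 23.97 - j23.97 V.
Step 6 — Current: I = V / Z = 0.1553 - j0.3536 A = 0.3862∠-66.3° A.
Step 7 — Complex power: S = V·I* = 12.2 + j4.752 VA.
Step 8 — Real power: P = Re(S) = 12.2 W.
Step 9 — Reactive power: Q = Im(S) = 4.752 VAR.
Step 10 — Apparent power: |S| = 13.09 VA.
Step 11 — Power factor: PF = P/|S| = 0.9318 (lagging).

(a) P = 12.2 W  (b) Q = 4.752 VAR  (c) S = 13.09 VA  (d) PF = 0.9318 (lagging)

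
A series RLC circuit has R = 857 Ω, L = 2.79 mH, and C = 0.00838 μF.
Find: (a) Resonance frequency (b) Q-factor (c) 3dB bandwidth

Step 1 — Resonance: ω₀ = 1/√(LC) = 1/√(0.00279·8.38e-09) = 2.068e+05 rad/s.
Step 2 — f₀ = ω₀/(2π) = 3.292e+04 Hz.
Step 3 — Series Q: Q = ω₀L/R = 2.068e+05·0.00279/857 = 0.6733.
Step 4 — Bandwidth: Δω = ω₀/Q = 3.072e+05 rad/s; BW = Δω/(2π) = 4.889e+04 Hz.

(a) f₀ = 3.292e+04 Hz  (b) Q = 0.6733  (c) BW = 4.889e+04 Hz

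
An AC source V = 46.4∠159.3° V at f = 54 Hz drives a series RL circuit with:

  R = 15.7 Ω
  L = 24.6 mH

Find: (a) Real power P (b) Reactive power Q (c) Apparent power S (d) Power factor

Step 1 — Angular frequency: ω = 2π·f = 2π·54 = 339.3 rad/s.
Step 2 — Component impedances:
  R: Z = R = 15.7 Ω
  L: Z = jωL = j·339.3·0.0246 = 0 + j8.347 Ω
Step 3 — Series combination: Z_total = R + L = 15.7 + j8.347 Ω = 17.78∠28.0° Ω.
Step 4 — Source phasor: V = 46.4∠159.3° V = -43.4 + j16.4 V.
Step 5 — Current: I = V / Z = -1.722 + j1.96 A = 2.61∠131.3° A.
Step 6 — Complex power: S = V·I* = 106.9 + j56.84 VA.
Step 7 — Real power: P = Re(S) = 106.9 W.
Step 8 — Reactive power: Q = Im(S) = 56.84 VAR.
Step 9 — Apparent power: |S| = 121.1 VA.
Step 10 — Power factor: PF = P/|S| = 0.883 (lagging).

(a) P = 106.9 W  (b) Q = 56.84 VAR  (c) S = 121.1 VA  (d) PF = 0.883 (lagging)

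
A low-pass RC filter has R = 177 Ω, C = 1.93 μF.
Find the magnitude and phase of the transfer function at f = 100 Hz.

Step 1 — Angular frequency: ω = 2π·100 = 628.3 rad/s.
Step 2 — Transfer function: H(jω) = 1/(1 + jωRC).
Step 3 — Denominator: 1 + jωRC = 1 + j·628.3·177·1.93e-06 = 1 + j0.2146.
Step 4 — H = 0.956 - j0.2052.
Step 5 — Magnitude: |H| = 0.9777 (-0.2 dB); phase: φ = -12.1°.

|H| = 0.9777 (-0.2 dB), φ = -12.1°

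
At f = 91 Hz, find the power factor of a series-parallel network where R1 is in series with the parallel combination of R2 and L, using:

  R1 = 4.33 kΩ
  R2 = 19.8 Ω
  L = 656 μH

Step 1 — Angular frequency: ω = 2π·f = 2π·91 = 571.8 rad/s.
Step 2 — Component impedances:
  R1: Z = R = 4330 Ω
  R2: Z = R = 19.8 Ω
  L: Z = jωL = j·571.8·0.000656 = 0 + j0.3751 Ω
Step 3 — Parallel branch: R2 || L = 1/(1/R2 + 1/L) = 0.007103 + j0.3749 Ω.
Step 4 — Series with R1: Z_total = R1 + (R2 || L) = 4330 + j0.3749 Ω = 4330∠0.0° Ω.
Step 5 — Power factor: PF = cos(φ) = Re(Z)/|Z| = 4330/4330 = 1.
Step 6 — Type: Im(Z) = 0.3749 ⇒ lagging (phase φ = 0.0°).

PF = 1 (lagging, φ = 0.0°)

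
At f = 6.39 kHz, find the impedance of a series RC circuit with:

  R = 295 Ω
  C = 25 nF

Step 1 — Angular frequency: ω = 2π·f = 2π·6390 = 4.015e+04 rad/s.
Step 2 — Component impedances:
  R: Z = R = 295 Ω
  C: Z = 1/(jωC) = -j/(ω·C) = 0 - j996.3 Ω
Step 3 — Series combination: Z_total = R + C = 295 - j996.3 Ω = 1039∠-73.5° Ω.

Z = 295 - j996.3 Ω = 1039∠-73.5° Ω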